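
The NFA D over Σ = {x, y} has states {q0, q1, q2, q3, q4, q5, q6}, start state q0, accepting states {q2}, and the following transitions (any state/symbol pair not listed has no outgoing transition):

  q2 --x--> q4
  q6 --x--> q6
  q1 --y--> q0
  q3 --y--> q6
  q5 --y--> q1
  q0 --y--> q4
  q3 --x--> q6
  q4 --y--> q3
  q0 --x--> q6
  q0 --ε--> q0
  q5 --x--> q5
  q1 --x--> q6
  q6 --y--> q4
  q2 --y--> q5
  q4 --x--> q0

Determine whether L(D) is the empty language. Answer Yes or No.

The states reachable from the start state are {q0, q3, q4, q6}.
None of the accepting states {q2} is reachable, so no string is accepted and L(D) = ∅.

Yes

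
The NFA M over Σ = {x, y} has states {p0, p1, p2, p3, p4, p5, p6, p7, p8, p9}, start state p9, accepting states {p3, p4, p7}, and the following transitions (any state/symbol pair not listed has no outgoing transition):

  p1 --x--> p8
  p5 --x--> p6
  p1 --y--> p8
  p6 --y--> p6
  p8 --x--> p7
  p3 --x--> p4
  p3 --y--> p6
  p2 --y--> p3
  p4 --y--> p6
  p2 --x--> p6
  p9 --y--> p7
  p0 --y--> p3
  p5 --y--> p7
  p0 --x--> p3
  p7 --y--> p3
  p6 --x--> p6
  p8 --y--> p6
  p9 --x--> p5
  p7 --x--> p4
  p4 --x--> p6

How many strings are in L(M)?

8

The useful subgraph on states {p3, p4, p5, p7, p9} is acyclic, so L(M) is finite; the longest accepting path visits 5 useful states, giving maximum string length 4.
Counting accepting paths from p9 by length: 1 of length 1, 3 of length 2, 3 of length 3, 1 of length 4. Total 8.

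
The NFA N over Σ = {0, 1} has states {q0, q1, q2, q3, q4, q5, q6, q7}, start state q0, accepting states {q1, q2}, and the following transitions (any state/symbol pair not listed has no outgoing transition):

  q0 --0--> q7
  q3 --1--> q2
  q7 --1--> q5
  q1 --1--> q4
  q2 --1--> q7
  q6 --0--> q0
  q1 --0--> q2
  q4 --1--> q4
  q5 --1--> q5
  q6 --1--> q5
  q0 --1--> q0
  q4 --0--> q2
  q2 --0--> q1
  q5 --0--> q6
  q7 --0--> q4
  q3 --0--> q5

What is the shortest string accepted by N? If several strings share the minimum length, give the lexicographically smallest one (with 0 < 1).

A breadth-first search from q0 reaches an accepting state first via the path q0 → q7 → q4 → q2 on input 000.
No string of length < 3 is accepted (BFS exhausts all shorter strings without reaching an accepting state), and 000 is the lexicographically least accepting string of length 3.

000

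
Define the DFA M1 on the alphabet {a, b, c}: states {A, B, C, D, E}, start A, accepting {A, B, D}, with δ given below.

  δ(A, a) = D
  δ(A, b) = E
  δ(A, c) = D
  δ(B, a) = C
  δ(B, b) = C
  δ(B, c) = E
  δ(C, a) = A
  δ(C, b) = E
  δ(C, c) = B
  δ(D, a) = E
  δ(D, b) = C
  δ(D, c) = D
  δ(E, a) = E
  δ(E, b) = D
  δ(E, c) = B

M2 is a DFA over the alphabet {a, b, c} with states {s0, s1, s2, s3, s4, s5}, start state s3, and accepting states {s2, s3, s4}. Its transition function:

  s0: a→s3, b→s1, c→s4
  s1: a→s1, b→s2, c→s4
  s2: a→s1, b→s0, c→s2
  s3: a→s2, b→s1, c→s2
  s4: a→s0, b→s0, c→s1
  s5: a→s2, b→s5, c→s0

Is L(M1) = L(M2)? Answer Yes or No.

Yes

Exploring the product automaton M1 × M2 from the start pair (A, s3), following both machines on each input symbol, reaches 5 state pairs: (A, s3), (D, s2), (E, s1), (C, s0), (B, s4).
M1 accepts in {A, B, D} and M2 accepts in {s2, s3, s4}. In every reachable pair the two components are either both accepting — (A, s3), (D, s2), (B, s4) — or both non-accepting, so no string is accepted by exactly one of the machines: L(M1) \ L(M2) and L(M2) \ L(M1) are both empty.
Hence every string is accepted by M1 iff it is accepted by M2, and the two languages coincide.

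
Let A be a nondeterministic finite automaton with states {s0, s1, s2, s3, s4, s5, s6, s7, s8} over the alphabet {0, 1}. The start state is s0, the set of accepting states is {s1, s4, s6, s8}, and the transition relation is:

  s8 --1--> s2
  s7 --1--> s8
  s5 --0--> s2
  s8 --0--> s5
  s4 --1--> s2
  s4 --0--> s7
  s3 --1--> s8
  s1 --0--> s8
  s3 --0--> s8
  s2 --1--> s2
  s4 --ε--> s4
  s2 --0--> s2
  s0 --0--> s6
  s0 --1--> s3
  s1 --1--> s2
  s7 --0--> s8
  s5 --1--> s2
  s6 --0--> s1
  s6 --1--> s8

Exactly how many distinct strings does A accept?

6

The useful subgraph on states {s0, s1, s3, s6, s8} is acyclic, so L(A) is finite; the longest accepting path visits 4 useful states, giving maximum string length 3.
Counting accepting paths from s0 by length: 1 of length 1, 4 of length 2, 1 of length 3. Total 6.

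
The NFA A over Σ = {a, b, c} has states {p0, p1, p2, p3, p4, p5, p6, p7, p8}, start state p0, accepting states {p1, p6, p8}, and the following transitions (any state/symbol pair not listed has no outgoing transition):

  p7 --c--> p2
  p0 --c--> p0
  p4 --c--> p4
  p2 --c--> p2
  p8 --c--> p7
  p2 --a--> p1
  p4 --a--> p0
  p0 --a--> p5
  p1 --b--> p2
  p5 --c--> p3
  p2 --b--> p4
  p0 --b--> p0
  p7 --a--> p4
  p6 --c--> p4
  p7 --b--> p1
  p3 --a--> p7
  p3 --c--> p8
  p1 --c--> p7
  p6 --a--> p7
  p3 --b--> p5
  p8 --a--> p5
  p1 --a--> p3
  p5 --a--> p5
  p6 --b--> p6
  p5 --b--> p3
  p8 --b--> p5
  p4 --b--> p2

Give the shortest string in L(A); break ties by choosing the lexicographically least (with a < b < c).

abc

A breadth-first search from p0 reaches an accepting state first via the path p0 → p5 → p3 → p8 on input abc.
No string of length < 3 is accepted (BFS exhausts all shorter strings without reaching an accepting state), and abc is the lexicographically least accepting string of length 3.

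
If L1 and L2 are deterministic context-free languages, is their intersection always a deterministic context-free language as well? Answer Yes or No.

DCFLs are closed under complement (normalise the DPDA to read all of its input, then flip the verdict). If they were also closed under intersection, De Morgan would make them closed under union; but {aⁿbⁿ : n≥0} and {aⁿb²ⁿ : n≥0} are DCFLs (push the a's; pop one per b, respectively one per two b's) whose union no deterministic PDA accepts: a DPDA for it would have a single run on aⁿb²ⁿ, accepting after the prefix aⁿbⁿ and accepting again after n more b's; an ordinary PDA that simulates it on a's and b's and, at any moment when it is accepting, may switch to reading only a fresh letter c while feeding each c to the simulation as a b, would accept aⁱbʲcᵏ (k≥1) exactly when both aⁱbʲ and aⁱbʲ⁺ᵏ are in the language, i.e. its language intersected with the regular set a*b*c⁺ would be exactly {aⁿbⁿcⁿ : n≥1} — impossible, since context-free languages are closed under intersection with regular sets and {aⁿbⁿcⁿ} is not context-free.

No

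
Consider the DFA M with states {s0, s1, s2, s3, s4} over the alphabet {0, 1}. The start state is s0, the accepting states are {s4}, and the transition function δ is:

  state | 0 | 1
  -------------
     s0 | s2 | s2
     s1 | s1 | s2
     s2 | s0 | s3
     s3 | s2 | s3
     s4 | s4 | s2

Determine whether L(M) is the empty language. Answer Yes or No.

Yes

The states reachable from the start state are {s0, s2, s3}.
None of the accepting states {s4} is reachable, so no string is accepted and L(M) = ∅.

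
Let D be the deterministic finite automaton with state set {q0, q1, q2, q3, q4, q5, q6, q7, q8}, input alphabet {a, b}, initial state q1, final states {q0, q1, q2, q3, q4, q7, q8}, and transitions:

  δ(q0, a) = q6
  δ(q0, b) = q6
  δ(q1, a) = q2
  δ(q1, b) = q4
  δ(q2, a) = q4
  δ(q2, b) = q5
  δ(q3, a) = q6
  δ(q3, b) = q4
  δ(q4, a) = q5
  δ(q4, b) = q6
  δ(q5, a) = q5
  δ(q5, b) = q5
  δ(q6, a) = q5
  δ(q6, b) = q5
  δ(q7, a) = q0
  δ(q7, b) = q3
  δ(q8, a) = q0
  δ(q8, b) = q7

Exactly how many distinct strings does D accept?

The useful subgraph on states {q1, q2, q4} is acyclic, so L(D) is finite; the longest accepting path visits 3 useful states, giving maximum string length 2.
Counting accepting paths from q1 by length: 1 of length 0, 2 of length 1, 1 of length 2. Total 4.

4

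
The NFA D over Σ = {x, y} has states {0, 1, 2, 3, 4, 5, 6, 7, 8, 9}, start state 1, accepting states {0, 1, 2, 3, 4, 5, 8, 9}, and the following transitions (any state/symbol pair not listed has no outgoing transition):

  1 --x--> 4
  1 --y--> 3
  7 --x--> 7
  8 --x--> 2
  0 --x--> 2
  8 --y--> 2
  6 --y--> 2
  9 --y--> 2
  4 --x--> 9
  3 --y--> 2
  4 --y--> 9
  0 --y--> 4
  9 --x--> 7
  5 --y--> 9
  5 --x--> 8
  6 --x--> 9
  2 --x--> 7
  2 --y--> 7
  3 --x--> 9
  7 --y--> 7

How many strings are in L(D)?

The useful subgraph on states {1, 2, 3, 4, 9} is acyclic, so L(D) is finite; the longest accepting path visits 4 useful states, giving maximum string length 3.
Counting accepting paths from 1 by length: 1 of length 0, 2 of length 1, 4 of length 2, 3 of length 3. Total 10.

10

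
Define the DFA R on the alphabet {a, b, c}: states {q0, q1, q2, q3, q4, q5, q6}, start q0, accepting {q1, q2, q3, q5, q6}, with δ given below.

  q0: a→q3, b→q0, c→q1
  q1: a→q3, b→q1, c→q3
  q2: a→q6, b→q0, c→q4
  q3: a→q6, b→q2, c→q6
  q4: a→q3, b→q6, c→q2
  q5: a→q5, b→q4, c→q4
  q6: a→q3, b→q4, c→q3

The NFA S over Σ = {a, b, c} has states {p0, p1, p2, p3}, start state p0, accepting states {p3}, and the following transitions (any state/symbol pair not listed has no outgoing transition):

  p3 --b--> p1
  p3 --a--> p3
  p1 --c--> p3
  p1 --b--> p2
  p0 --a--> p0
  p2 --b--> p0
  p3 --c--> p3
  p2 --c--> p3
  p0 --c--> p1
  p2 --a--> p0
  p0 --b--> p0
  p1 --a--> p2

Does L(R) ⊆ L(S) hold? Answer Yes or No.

No

The string a is in L(R) but not in L(S).
So L(R) ⊄ L(S).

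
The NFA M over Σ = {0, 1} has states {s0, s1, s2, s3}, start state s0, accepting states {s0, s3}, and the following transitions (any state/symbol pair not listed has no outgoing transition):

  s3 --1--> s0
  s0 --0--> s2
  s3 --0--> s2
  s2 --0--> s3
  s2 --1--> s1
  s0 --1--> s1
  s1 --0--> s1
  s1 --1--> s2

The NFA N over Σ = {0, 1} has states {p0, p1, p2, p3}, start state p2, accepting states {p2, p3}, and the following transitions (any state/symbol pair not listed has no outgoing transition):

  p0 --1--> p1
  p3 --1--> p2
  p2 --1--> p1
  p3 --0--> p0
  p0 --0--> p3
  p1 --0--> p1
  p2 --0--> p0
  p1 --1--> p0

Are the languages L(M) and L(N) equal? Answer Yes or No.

Yes

Exploring the product automaton M × N from the start pair (s0, p2), following both machines on each input symbol, reaches 4 state pairs: (s0, p2), (s2, p0), (s1, p1), (s3, p3).
M accepts in {s0, s3} and N accepts in {p2, p3}. In every reachable pair the two components are either both accepting — (s0, p2), (s3, p3) — or both non-accepting, so no string is accepted by exactly one of the machines: L(M) \ L(N) and L(N) \ L(M) are both empty.
Hence every string is accepted by M iff it is accepted by N, and the two languages coincide.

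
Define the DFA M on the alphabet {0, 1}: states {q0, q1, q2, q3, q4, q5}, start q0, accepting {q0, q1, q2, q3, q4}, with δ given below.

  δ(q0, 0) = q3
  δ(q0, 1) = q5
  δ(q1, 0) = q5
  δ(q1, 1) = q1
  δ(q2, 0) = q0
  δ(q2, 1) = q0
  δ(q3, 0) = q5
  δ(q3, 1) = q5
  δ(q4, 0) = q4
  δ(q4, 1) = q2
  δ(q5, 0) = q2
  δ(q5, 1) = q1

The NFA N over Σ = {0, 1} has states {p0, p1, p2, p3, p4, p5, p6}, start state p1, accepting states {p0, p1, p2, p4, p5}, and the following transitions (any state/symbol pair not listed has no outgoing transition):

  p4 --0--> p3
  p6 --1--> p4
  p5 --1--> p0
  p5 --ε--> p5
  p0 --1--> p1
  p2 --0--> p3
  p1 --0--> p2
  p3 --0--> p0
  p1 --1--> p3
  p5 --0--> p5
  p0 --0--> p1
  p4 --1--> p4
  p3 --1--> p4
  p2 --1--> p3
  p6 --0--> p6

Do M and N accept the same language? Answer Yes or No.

Yes

Exploring the product automaton M × N from the start pair (q0, p1), following both machines on each input symbol, reaches 5 state pairs: (q0, p1), (q3, p2), (q5, p3), (q2, p0), (q1, p4).
M accepts in {q0, q1, q2, q3, q4} and N accepts in {p0, p1, p2, p4, p5}. In every reachable pair the two components are either both accepting — (q0, p1), (q3, p2), (q2, p0), (q1, p4) — or both non-accepting, so no string is accepted by exactly one of the machines: L(M) \ L(N) and L(N) \ L(M) are both empty.
Hence every string is accepted by M iff it is accepted by N, and the two languages coincide.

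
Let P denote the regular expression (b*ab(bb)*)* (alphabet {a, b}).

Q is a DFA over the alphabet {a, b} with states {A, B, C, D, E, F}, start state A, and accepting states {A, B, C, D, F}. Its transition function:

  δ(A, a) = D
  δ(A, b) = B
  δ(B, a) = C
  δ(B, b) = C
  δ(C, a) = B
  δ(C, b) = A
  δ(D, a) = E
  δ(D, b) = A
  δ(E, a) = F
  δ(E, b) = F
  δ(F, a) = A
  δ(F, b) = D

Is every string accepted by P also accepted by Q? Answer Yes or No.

Yes

Converting the expression P to a DFA (subset construction, then merging equivalent states) gives the minimal DFA with states {p0, p1, p2, p3, p4, p5}, start state p0, accepting states {p0, p4} and transitions p0: a→p1, b→p2; p1: a→p3, b→p4; p2: a→p1, b→p2; p3: a→p3, b→p3; p4: a→p1, b→p5; p5: a→p1, b→p4.
Exploring the product automaton P × Q from the start pair (p0, A), following both machines on each input symbol, reaches 19 state pairs: (p0, A), (p1, D), (p2, B), (p3, E), (p4, A), (p1, C), (p2, C), (p3, F), (p5, B), (p3, B), (p1, B), (p2, A), (p3, A), (p3, D), (p4, C), (p3, C), (p5, A), (p4, B), (p5, C).
P accepts in {p0, p4} and Q accepts in {A, B, C, D, F}. The reachable pairs whose P-component is accepting are (p0, A), (p4, A), (p4, C), (p4, B); in each of them the Q-component is accepting too, so the product for L(P) \ L(Q) (P-component accepting, Q-component rejecting) has no reachable accepting pair and the difference is empty.
Hence every string in L(P) is also in L(Q).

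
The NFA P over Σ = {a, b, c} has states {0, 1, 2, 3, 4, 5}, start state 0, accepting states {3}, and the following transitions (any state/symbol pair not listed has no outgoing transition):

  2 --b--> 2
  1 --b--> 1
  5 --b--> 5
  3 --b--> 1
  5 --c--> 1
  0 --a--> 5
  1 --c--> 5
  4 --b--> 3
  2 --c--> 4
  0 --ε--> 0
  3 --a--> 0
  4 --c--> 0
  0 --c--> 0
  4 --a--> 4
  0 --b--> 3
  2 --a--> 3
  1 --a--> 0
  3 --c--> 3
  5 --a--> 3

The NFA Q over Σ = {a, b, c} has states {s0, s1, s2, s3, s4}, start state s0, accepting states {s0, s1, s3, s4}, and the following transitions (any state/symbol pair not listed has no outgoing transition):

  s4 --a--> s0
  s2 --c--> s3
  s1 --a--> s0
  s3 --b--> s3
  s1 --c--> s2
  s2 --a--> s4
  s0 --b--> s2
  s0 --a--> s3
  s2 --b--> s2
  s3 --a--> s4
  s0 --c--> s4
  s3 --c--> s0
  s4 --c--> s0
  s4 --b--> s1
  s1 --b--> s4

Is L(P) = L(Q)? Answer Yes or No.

No

The string b is accepted by P but rejected by Q.
So L(P) ≠ L(Q).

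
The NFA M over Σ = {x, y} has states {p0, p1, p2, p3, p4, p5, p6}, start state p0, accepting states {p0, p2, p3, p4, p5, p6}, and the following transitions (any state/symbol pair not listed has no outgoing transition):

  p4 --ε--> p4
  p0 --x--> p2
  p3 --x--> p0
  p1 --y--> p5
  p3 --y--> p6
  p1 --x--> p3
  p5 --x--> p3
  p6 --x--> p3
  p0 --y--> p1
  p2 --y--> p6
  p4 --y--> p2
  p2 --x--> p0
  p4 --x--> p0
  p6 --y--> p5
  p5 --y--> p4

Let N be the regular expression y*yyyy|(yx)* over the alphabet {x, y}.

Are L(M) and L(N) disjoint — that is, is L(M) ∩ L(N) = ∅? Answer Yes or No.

No

The empty string ε is accepted by both M and N.
Hence L(M) ∩ L(N) ≠ ∅.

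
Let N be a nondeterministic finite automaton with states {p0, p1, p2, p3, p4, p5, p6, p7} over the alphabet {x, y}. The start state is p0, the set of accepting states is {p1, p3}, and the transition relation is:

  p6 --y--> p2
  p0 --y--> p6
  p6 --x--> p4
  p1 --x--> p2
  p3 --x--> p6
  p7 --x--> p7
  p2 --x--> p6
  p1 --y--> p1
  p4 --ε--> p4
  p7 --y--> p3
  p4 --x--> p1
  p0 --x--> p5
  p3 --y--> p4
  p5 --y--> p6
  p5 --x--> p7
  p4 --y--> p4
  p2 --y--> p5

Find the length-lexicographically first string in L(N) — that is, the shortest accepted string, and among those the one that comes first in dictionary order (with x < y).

A breadth-first search from p0 reaches an accepting state first via the path p0 → p5 → p7 → p3 on input xxy.
No string of length < 3 is accepted (BFS exhausts all shorter strings without reaching an accepting state), and xxy is the lexicographically least accepting string of length 3.

xxy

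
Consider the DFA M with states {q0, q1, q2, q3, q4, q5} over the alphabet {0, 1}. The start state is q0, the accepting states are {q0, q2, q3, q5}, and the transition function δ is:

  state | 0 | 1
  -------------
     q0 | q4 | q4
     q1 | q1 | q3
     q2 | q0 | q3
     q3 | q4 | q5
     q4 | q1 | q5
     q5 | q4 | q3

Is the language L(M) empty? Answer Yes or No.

The empty string ε is accepted: the run q0 ends in the accepting state q0.
Since at least one string is accepted, L(M) is not empty.

No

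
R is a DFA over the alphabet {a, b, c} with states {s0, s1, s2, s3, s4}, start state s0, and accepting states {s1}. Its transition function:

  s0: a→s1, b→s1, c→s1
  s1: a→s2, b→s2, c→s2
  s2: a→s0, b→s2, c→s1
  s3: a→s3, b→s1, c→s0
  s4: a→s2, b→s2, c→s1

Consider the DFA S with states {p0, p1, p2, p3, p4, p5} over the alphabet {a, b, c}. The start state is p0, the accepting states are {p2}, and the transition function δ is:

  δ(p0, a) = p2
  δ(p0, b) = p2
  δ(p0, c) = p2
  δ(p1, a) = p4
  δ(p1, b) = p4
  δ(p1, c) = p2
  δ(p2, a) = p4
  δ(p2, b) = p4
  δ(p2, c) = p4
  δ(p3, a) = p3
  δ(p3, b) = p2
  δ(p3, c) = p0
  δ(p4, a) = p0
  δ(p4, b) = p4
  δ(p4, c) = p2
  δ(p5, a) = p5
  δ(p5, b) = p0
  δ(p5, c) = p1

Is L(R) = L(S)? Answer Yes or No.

Yes

Exploring the product automaton R × S from the start pair (s0, p0), following both machines on each input symbol, reaches 3 state pairs: (s0, p0), (s1, p2), (s2, p4).
R accepts in {s1} and S accepts in {p2}. In every reachable pair the two components are either both accepting — (s1, p2) — or both non-accepting, so no string is accepted by exactly one of the machines: L(R) \ L(S) and L(S) \ L(R) are both empty.
Hence every string is accepted by R iff it is accepted by S, and the two languages coincide.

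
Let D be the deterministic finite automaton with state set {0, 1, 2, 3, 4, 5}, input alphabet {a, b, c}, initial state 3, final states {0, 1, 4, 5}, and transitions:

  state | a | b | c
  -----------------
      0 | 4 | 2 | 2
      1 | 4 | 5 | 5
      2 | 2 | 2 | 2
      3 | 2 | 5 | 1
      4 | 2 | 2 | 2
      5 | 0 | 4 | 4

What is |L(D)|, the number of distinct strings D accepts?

The useful subgraph on states {0, 1, 3, 4, 5} is acyclic, so L(D) is finite; the longest accepting path visits 5 useful states, giving maximum string length 4.
Counting accepting paths from 3 by length: 2 of length 1, 6 of length 2, 7 of length 3, 2 of length 4. Total 17.

17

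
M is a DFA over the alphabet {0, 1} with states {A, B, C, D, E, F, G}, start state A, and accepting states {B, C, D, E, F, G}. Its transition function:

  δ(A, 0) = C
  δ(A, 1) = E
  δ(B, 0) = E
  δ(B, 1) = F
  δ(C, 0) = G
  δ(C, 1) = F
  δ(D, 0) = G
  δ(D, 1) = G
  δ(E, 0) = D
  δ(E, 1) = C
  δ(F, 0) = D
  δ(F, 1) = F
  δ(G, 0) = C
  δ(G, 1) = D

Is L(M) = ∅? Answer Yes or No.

The string 0 is accepted: the run A → C ends in the accepting state C.
Since at least one string is accepted, L(M) is not empty.

No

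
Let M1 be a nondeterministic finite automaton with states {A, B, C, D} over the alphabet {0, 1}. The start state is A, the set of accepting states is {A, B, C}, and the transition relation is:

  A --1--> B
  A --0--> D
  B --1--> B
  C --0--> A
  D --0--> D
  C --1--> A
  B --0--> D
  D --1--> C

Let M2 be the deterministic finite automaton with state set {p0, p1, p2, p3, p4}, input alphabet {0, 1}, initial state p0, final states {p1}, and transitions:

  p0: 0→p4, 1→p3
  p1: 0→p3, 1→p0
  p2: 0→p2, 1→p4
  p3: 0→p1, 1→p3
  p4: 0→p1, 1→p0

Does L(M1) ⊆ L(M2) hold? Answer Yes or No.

No

The empty string ε is in L(M1) but not in L(M2).
So L(M1) ⊄ L(M2).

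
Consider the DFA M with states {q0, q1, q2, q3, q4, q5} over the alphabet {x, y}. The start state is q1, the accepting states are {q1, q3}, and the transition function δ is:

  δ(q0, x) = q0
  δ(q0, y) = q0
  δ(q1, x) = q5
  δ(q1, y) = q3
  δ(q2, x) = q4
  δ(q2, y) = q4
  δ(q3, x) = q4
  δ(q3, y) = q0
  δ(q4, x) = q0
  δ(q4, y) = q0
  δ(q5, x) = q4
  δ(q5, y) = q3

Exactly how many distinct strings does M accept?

The useful subgraph on states {q1, q3, q5} is acyclic, so L(M) is finite; the longest accepting path visits 3 useful states, giving maximum string length 2.
Counting accepting paths from q1 by length: 1 of length 0, 1 of length 1, 1 of length 2. Total 3.

3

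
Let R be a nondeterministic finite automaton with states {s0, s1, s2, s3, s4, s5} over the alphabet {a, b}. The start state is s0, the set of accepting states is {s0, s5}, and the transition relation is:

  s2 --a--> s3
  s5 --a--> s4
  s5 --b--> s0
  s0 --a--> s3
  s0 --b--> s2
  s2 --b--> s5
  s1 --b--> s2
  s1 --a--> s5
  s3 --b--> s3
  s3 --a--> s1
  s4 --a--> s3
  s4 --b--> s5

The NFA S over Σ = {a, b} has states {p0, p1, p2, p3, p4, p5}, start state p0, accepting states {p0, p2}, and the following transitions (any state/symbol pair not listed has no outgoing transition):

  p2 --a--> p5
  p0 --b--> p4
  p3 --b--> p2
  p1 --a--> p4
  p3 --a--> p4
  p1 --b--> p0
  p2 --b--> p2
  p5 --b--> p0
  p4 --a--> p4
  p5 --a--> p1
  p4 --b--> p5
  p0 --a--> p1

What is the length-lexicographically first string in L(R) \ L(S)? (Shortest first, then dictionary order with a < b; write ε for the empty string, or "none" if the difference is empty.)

The string bb is accepted by R but not by S.
No shorter string lies in the difference, and bb is the lexicographically first length-2 string in L(R) \ L(S).

bb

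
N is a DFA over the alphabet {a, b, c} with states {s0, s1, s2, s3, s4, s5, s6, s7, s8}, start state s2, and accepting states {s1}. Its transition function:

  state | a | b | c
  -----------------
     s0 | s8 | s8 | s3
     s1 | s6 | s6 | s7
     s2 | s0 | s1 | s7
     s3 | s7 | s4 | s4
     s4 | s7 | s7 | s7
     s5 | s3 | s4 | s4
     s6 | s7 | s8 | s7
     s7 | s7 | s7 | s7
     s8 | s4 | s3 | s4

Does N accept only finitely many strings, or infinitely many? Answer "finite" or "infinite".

finite

The useful states (reachable from s2 and able to reach an accepting state) are {s1, s2}.
Restricted to these states the transition graph has no cycle, so every accepting path has bounded length and L is finite.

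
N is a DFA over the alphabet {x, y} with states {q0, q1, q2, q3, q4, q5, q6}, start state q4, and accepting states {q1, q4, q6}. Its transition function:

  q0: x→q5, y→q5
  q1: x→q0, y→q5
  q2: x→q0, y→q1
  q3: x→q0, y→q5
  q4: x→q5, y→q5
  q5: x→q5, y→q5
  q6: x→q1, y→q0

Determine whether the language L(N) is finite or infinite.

finite

The useful states (reachable from q4 and able to reach an accepting state) are {q4}.
Restricted to these states the transition graph has no cycle, so every accepting path has bounded length and L is finite.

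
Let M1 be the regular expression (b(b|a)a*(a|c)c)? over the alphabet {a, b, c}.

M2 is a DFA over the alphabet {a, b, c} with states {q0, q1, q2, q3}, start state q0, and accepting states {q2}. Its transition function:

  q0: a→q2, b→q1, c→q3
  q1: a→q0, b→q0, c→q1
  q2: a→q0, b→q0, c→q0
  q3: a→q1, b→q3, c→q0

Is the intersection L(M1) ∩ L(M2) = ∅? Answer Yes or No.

Converting the expression M1 to a DFA (subset construction, then merging equivalent states) gives the minimal DFA with states {r0, r1, r2, r3, r4, r5, r6, r7}, start state r0, accepting states {r0, r6, r7} and transitions r0: a→r1, b→r2, c→r1; r1: a→r1, b→r1, c→r1; r2: a→r3, b→r3, c→r1; r3: a→r4, b→r1, c→r5; r4: a→r4, b→r1, c→r6; r5: a→r1, b→r1, c→r7; r6: a→r1, b→r1, c→r7; r7: a→r1, b→r1, c→r1.
Exploring the product automaton M1 × M2 from the start pair (r0, q0), following both machines on each input symbol, reaches 14 state pairs: (r0, q0), (r1, q2), (r2, q1), (r1, q3), (r1, q0), (r3, q0), (r1, q1), (r4, q2), (r5, q3), (r4, q0), (r6, q0), (r7, q0), (r6, q3), (r7, q3).
M1 accepts in {r0, r6, r7} and M2 accepts in {q2}; no reachable pair has both components accepting, so no string drives both machines to acceptance simultaneously and L(M1) ∩ L(M2) = ∅.
So no string is accepted by both, and the intersection is empty.

Yes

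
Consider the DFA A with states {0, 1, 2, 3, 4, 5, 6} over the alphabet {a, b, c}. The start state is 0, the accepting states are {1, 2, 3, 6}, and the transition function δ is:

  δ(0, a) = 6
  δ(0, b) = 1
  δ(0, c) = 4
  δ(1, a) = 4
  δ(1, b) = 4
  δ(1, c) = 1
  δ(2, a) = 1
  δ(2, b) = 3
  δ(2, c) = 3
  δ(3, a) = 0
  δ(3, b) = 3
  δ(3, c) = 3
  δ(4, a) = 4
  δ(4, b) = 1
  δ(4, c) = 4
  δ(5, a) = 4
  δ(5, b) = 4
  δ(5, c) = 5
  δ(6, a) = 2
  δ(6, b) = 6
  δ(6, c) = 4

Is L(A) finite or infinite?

infinite

State 1 is reachable from the start and can reach an accepting state, and it lies on the cycle 1 → 1.
Traversing that cycle any number of times yields accepted strings of unbounded length, so the language is infinite.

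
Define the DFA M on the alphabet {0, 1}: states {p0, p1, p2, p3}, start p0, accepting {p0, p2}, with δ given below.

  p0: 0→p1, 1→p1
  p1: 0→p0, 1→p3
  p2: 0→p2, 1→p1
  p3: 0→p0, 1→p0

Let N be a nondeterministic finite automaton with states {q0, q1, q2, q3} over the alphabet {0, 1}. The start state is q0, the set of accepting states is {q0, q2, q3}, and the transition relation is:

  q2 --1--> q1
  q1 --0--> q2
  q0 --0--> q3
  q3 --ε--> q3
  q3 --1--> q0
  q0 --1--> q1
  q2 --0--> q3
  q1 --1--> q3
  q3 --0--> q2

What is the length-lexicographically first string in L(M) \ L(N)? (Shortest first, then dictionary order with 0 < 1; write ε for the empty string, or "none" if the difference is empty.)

011

The string 011 is accepted by M but not by N.
No shorter string lies in the difference, and 011 is the lexicographically first length-3 string in L(M) \ L(N).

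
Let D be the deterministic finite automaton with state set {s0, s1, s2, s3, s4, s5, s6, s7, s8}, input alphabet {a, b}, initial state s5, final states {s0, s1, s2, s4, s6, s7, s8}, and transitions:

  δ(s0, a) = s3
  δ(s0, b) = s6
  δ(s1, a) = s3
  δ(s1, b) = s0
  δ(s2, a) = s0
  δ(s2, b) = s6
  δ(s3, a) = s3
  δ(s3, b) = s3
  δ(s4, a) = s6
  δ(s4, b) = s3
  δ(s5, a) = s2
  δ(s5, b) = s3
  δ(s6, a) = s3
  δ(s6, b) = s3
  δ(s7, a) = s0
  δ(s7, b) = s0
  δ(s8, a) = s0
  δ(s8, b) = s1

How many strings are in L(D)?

4

The useful subgraph on states {s0, s2, s5, s6} is acyclic, so L(D) is finite; the longest accepting path visits 4 useful states, giving maximum string length 3.
Counting accepting paths from s5 by length: 1 of length 1, 2 of length 2, 1 of length 3. Total 4.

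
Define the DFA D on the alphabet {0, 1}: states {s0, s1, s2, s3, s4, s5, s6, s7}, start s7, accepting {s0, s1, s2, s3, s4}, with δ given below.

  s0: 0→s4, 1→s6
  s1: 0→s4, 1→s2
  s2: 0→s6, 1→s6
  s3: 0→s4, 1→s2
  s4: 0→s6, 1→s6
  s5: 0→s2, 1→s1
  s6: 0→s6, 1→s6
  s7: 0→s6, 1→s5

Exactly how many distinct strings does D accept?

4

The useful subgraph on states {s1, s2, s4, s5, s7} is acyclic, so L(D) is finite; the longest accepting path visits 4 useful states, giving maximum string length 3.
Counting accepting paths from s7 by length: 2 of length 2, 2 of length 3. Total 4.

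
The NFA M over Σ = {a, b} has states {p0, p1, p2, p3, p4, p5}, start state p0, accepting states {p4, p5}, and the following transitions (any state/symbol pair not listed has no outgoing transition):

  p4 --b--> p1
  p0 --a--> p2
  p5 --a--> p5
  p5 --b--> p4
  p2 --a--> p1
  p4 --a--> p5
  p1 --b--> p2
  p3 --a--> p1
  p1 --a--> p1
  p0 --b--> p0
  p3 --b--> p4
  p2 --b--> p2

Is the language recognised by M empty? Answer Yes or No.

The states reachable from the start state are {p0, p1, p2}.
None of the accepting states {p4, p5} is reachable, so no string is accepted and L(M) = ∅.

Yes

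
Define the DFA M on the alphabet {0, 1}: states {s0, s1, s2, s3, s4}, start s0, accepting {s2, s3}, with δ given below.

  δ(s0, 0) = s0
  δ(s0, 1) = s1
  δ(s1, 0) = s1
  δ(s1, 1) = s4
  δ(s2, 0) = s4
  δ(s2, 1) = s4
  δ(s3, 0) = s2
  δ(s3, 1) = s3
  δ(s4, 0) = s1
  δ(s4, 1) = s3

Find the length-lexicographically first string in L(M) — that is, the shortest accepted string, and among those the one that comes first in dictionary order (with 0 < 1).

A breadth-first search from s0 reaches an accepting state first via the path s0 → s1 → s4 → s3 on input 111.
No string of length < 3 is accepted (BFS exhausts all shorter strings without reaching an accepting state), and 111 is the lexicographically least accepting string of length 3.

111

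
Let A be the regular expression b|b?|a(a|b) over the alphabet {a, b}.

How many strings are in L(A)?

The expression has no Kleene star, so L(A) is finite. Expanding the alternatives gives {ε, b, aa, ab}.
That is 1 of length 0, 1 of length 1, 2 of length 2: 4 strings in all.

4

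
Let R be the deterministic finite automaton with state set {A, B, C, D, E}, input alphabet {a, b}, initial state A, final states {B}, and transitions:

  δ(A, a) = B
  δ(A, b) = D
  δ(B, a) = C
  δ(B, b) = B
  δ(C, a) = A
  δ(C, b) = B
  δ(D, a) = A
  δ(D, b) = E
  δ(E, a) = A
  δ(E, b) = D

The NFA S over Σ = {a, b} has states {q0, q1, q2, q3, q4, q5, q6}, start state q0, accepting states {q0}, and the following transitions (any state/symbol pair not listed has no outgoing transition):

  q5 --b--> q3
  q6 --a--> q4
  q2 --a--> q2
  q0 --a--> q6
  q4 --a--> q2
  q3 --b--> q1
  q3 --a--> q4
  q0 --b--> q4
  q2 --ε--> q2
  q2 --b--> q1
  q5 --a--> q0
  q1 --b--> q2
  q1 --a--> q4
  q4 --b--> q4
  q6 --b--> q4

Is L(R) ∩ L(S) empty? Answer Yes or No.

Yes

Exploring the product automaton R × S from the start pair (A, q0), following both machines on each input symbol, reaches 13 state pairs: (A, q0), (B, q6), (D, q4), (C, q4), (B, q4), (A, q2), (E, q4), (C, q2), (B, q2), (D, q1), (B, q1), (A, q4), (E, q2).
R accepts in {B} and S accepts in {q0}; no reachable pair has both components accepting, so no string drives both machines to acceptance simultaneously and L(R) ∩ L(S) = ∅.
So no string is accepted by both, and the intersection is empty.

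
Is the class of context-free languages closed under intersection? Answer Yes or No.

{aⁿbⁿcᵐ : m,n≥0} and {aᵐbⁿcⁿ : m,n≥0} are both context-free, but their intersection {aⁿbⁿcⁿ : n≥0} is not (pumping lemma).

No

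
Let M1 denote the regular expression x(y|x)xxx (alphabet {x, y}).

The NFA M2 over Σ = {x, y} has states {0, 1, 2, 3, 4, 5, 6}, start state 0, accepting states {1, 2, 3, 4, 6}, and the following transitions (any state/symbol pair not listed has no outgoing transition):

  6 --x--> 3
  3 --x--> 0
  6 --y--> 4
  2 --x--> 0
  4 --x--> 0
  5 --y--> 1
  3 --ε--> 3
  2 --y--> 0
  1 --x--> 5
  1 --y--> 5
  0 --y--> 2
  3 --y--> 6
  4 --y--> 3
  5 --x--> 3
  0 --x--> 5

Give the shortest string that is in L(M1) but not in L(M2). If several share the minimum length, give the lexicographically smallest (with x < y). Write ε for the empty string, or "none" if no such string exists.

xyxxx

The string xyxxx is accepted by M1 but not by M2.
No shorter string lies in the difference, and xyxxx is the lexicographically first length-5 string in L(M1) \ L(M2).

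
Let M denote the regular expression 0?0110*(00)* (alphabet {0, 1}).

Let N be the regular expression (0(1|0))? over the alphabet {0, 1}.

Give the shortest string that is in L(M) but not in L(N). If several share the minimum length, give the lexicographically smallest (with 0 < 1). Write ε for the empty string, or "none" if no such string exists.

The string 011 is accepted by M but not by N.
No shorter string lies in the difference, and 011 is the lexicographically first length-3 string in L(M) \ L(N).

011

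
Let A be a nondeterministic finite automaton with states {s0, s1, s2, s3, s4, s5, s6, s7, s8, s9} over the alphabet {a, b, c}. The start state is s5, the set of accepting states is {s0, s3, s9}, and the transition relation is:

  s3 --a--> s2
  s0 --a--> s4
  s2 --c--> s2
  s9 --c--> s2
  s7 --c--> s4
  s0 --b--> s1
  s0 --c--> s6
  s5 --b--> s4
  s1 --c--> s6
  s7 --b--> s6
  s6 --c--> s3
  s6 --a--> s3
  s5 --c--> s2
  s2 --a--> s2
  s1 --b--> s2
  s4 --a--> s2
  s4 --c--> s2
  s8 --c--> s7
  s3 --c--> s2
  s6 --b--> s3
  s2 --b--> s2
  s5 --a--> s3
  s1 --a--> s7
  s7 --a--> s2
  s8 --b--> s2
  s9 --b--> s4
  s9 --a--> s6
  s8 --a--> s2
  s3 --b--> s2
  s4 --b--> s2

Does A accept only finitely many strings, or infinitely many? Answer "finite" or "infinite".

The useful states (reachable from s5 and able to reach an accepting state) are {s3, s5}.
Restricted to these states the transition graph has no cycle, so every accepting path has bounded length and L is finite.

finite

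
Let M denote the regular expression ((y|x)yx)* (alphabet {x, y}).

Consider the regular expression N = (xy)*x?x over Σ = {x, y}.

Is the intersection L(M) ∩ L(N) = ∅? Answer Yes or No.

The string xyx is accepted by both M and N.
Hence L(M) ∩ L(N) ≠ ∅.

No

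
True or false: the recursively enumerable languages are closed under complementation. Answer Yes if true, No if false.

No

If both L and its complement were r.e., running the two recognisers in parallel would decide L, so L would be recursive; but there are r.e. languages that are not recursive (e.g. the halting problem), and their complements are therefore not r.e.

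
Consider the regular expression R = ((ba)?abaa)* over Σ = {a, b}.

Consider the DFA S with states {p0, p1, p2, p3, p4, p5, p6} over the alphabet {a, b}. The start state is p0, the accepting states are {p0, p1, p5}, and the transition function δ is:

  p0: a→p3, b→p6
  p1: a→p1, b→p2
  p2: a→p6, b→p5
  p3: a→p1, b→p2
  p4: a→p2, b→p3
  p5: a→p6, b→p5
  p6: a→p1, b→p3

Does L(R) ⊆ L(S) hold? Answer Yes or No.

Yes

Converting the expression R to a DFA (subset construction, then merging equivalent states) gives the minimal DFA with states {r0, r1, r2, r3, r4, r5, r6}, start state r0, accepting states {r0} and transitions r0: a→r1, b→r2; r1: a→r3, b→r4; r2: a→r5, b→r3; r3: a→r3, b→r3; r4: a→r6, b→r3; r5: a→r1, b→r3; r6: a→r0, b→r3.
Exploring the product automaton R × S from the start pair (r0, p0), following both machines on each input symbol, reaches 15 state pairs: (r0, p0), (r1, p3), (r2, p6), (r3, p1), (r4, p2), (r5, p1), (r3, p3), (r3, p2), (r6, p6), (r3, p5), (r1, p1), (r3, p6), (r0, p1), (r2, p2), (r5, p6).
R accepts in {r0} and S accepts in {p0, p1, p5}. The reachable pairs whose R-component is accepting are (r0, p0), (r0, p1); in each of them the S-component is accepting too, so the product for L(R) \ L(S) (R-component accepting, S-component rejecting) has no reachable accepting pair and the difference is empty.
Hence every string in L(R) is also in L(S).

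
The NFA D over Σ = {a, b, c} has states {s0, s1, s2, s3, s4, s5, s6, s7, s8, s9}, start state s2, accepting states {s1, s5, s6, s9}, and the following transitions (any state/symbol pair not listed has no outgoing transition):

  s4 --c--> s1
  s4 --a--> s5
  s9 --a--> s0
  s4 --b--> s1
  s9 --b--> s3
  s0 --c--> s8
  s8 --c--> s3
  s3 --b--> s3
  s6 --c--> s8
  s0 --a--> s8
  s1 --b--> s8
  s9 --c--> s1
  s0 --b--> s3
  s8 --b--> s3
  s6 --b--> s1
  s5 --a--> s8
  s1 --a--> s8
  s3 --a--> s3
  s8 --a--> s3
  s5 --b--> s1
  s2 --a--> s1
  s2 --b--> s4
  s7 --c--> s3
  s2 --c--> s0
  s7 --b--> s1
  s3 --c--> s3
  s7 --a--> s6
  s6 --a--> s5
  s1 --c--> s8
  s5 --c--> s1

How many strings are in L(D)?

6

The useful subgraph on states {s1, s2, s4, s5} is acyclic, so L(D) is finite; the longest accepting path visits 4 useful states, giving maximum string length 3.
Counting accepting paths from s2 by length: 1 of length 1, 3 of length 2, 2 of length 3. Total 6.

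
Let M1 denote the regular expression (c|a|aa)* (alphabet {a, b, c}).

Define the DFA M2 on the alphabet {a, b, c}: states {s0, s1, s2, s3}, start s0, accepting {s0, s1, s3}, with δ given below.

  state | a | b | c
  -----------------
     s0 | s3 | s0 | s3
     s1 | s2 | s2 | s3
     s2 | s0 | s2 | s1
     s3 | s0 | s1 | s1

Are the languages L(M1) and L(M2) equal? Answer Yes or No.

No

The string aca is accepted by M1 but rejected by M2.
So L(M1) ≠ L(M2).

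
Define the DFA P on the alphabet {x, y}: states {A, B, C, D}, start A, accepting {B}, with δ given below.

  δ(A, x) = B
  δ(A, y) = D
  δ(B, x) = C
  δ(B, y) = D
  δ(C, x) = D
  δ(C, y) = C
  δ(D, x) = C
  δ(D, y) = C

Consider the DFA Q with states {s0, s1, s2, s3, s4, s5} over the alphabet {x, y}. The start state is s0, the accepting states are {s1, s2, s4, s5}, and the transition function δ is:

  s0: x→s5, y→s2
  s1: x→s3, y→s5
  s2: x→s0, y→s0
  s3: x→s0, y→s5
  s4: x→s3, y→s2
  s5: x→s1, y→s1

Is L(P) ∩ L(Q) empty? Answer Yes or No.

No

The string x is accepted by both P and Q.
Hence L(P) ∩ L(Q) ≠ ∅.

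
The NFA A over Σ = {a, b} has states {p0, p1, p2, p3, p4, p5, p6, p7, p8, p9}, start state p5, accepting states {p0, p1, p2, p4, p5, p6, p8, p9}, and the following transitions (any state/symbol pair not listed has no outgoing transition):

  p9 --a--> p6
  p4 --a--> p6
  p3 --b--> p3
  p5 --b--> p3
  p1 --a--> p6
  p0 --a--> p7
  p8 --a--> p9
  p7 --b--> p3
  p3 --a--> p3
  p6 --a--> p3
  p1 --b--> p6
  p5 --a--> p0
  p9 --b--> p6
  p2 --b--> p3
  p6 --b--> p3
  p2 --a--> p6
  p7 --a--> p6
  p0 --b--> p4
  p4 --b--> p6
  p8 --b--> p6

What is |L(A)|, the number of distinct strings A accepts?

6

The useful subgraph on states {p0, p4, p5, p6, p7} is acyclic, so L(A) is finite; the longest accepting path visits 4 useful states, giving maximum string length 3.
Counting accepting paths from p5 by length: 1 of length 0, 1 of length 1, 1 of length 2, 3 of length 3. Total 6.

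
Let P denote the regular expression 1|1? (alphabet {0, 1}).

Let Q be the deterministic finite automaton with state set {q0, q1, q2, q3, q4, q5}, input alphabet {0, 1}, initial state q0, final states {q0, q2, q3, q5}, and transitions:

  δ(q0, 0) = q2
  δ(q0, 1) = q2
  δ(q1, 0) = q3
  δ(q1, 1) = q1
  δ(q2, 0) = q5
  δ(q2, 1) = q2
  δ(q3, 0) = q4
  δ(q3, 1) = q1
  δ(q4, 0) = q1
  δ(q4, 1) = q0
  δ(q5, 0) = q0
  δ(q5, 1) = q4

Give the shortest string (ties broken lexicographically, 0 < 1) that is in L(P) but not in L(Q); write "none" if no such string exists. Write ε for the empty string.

Converting the expression P to a DFA (subset construction, then merging equivalent states) gives the minimal DFA with states {p0, p1, p2}, start state p0, accepting states {p0, p2} and transitions p0: 0→p1, 1→p2; p1: 0→p1, 1→p1; p2: 0→p1, 1→p1.
Exploring the product automaton P × Q from the start pair (p0, q0), following both machines on each input symbol, reaches 8 state pairs: (p0, q0), (p1, q2), (p2, q2), (p1, q5), (p1, q0), (p1, q4), (p1, q1), (p1, q3).
P accepts in {p0, p2} and Q accepts in {q0, q2, q3, q5}. The reachable pairs whose P-component is accepting are (p0, q0), (p2, q2); in each of them the Q-component is accepting too, so the product for L(P) \ L(Q) (P-component accepting, Q-component rejecting) has no reachable accepting pair and the difference is empty.
So every string accepted by P is also accepted by Q: L(P) \ L(Q) = ∅ and there is no such string.

none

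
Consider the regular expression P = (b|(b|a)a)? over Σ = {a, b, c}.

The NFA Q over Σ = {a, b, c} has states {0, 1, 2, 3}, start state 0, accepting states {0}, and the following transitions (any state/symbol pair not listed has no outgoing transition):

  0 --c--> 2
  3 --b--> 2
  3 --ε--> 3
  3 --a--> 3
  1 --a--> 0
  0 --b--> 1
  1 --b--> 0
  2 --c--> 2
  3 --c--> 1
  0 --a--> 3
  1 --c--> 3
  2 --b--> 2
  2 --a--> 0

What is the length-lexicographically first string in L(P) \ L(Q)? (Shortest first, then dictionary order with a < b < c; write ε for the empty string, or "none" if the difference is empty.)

The string b is accepted by P but not by Q.
No shorter string lies in the difference, and b is the lexicographically first length-1 string in L(P) \ L(Q).

b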